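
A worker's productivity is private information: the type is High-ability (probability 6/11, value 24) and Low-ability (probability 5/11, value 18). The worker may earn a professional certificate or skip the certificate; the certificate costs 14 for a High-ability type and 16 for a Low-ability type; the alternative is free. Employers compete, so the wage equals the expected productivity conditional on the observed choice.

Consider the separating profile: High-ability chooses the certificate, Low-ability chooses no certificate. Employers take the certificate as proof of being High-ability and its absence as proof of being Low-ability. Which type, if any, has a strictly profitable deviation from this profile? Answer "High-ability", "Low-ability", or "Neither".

High-ability

The certificate pays 24; no certificate pays 18.
High-ability: assigned the certificate, nets 24 − 14 = 10; deviating to no certificate nets 18.
Low-ability: assigned no certificate, nets 18; deviating to the certificate nets 24 − 16 = 8.
The High-ability type gains 8 by deviating.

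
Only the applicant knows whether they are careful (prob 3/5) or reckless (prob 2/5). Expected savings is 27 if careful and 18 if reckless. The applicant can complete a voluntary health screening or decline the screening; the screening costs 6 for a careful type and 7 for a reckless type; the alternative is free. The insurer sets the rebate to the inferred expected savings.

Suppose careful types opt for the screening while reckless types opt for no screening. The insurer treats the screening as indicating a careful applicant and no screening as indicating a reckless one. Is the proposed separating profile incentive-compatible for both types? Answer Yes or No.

Under these beliefs, the screening earns rebate 27 and no screening earns rebate 18.
careful: the screening nets 27 − 6 = 21; no screening nets 18. careful prefers the screening.
reckless: the screening nets 27 − 7 = 20; no screening nets 18. reckless would deviate to the screening.
reckless has a profitable deviation, so the profile is not an equilibrium.

No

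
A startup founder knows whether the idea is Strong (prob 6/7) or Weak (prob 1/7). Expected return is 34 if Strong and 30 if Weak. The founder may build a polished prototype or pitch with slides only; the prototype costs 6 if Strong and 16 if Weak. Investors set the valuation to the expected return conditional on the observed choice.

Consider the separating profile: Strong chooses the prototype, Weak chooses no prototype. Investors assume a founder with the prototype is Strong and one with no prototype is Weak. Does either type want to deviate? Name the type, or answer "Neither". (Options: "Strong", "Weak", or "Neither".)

Strong

The prototype pays 34; no prototype pays 30.
Strong: assigned the prototype, nets 34 − 6 = 28; deviating to no prototype nets 30.
Weak: assigned no prototype, nets 30; deviating to the prototype nets 34 − 16 = 18.
The Strong type gains 2 by deviating.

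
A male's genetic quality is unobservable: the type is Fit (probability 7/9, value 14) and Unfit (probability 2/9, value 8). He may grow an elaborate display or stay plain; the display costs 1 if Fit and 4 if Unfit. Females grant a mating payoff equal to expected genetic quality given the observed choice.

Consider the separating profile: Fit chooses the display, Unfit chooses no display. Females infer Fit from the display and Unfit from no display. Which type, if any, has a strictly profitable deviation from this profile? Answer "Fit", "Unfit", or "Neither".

The display pays 14; no display pays 8.
Fit: assigned the display, nets 14 − 1 = 13; deviating to no display nets 8.
Unfit: assigned no display, nets 8; deviating to the display nets 14 − 4 = 10.
The Unfit type gains 2 by deviating.

Unfit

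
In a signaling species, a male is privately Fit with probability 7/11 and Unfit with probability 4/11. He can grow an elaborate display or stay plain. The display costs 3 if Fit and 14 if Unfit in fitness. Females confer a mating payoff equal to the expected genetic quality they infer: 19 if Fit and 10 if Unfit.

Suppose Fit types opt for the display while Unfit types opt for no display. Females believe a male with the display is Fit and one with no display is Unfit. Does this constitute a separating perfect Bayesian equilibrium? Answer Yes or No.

Yes

Under these beliefs, the display earns mating payoff 19 and no display earns mating payoff 10.
Fit: the display nets 19 − 3 = 16; no display nets 10. Fit prefers the display.
Unfit: the display nets 19 − 14 = 5; no display nets 10. Unfit prefers no display.
Neither type deviates, so the separating profile is an equilibrium.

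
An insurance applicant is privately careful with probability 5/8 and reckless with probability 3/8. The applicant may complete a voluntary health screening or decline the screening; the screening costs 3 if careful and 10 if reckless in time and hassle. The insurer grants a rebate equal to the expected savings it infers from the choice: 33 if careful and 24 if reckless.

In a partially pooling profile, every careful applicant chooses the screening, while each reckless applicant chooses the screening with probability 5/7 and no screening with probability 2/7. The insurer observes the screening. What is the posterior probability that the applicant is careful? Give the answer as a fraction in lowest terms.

P(the screening) = (5/8)·1 + (3/8)·(5/7) = 25/28.
By Bayes' rule, P(careful | the screening) = (5/8) / (25/28) = 7/10.

7/10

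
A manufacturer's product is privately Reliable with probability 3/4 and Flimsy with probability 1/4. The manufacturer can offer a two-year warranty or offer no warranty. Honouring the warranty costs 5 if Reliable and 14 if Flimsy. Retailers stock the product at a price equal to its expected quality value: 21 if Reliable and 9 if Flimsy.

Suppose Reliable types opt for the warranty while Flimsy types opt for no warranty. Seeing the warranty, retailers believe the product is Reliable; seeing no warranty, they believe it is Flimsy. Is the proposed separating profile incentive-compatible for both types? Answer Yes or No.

Yes

Under these beliefs, the warranty earns price 21 and no warranty earns price 9.
Reliable: the warranty nets 21 − 5 = 16; no warranty nets 9. Reliable prefers the warranty.
Flimsy: the warranty nets 21 − 14 = 7; no warranty nets 9. Flimsy prefers no warranty.
Neither type deviates, so the separating profile is an equilibrium.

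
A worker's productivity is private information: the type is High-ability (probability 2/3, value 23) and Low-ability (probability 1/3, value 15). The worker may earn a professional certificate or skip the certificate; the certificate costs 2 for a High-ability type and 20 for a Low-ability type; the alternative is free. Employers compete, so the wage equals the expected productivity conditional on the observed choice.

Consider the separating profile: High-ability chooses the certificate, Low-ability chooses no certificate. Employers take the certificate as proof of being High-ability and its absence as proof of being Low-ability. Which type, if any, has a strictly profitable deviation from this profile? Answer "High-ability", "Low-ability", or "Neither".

The certificate pays 23; no certificate pays 15.
High-ability: assigned the certificate, nets 23 − 2 = 21; deviating to no certificate nets 15.
Low-ability: assigned no certificate, nets 15; deviating to the certificate nets 23 − 20 = 3.
Both types strictly prefer their assigned action; no profitable deviation.

Neither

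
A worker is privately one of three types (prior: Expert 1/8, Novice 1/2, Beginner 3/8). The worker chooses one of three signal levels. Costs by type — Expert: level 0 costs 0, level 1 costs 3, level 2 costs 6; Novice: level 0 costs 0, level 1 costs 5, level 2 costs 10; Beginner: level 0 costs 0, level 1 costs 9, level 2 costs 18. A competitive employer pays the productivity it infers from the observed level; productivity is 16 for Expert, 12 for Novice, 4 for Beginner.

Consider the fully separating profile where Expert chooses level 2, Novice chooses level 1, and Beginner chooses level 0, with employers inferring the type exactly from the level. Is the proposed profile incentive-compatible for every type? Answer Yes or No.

Yes

Separating wages: level 2 → 16, level 1 → 12, level 0 → 4.
Expert (assigned level 2): level 0: 4 − 0 = 4; level 1: 12 − 3 = 9; level 2: 16 − 6 = 10. Expert stays.
Novice (assigned level 1): level 0: 4 − 0 = 4; level 1: 12 − 5 = 7; level 2: 16 − 10 = 6. Novice stays.
Beginner (assigned level 0): level 0: 4 − 0 = 4; level 1: 12 − 9 = 3; level 2: 16 − 18 = -2. Beginner stays.
Every type prefers its assigned level; separation holds.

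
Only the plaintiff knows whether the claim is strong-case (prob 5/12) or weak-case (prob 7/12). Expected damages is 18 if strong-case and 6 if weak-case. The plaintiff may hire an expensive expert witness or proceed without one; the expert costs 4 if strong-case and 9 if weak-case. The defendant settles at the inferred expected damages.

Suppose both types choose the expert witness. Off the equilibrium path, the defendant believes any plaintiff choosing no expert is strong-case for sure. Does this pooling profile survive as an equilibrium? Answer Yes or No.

On path, the defendant holds the prior and pays 5/12·18 + 7/12·6 = 11. Off path (no expert), believing strong-case, it pays 18.
strong-case: the expert witness nets 11 − 4 = 7; no expert nets 18. strong-case would deviate.
weak-case: the expert witness nets 11 − 9 = 2; no expert nets 18. weak-case would deviate.
A type deviates, so pooling fails.

No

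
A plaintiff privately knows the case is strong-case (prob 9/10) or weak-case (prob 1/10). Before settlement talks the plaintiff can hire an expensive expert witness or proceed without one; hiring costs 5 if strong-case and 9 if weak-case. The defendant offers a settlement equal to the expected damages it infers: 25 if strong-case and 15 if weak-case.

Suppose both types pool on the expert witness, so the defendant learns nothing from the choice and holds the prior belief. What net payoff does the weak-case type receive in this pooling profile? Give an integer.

Pooled settlement = 9/10·25 + 1/10·15 = 24.
weak-case pays cost 9 for the expert witness, so net payoff = 24 − 9 = 15.

15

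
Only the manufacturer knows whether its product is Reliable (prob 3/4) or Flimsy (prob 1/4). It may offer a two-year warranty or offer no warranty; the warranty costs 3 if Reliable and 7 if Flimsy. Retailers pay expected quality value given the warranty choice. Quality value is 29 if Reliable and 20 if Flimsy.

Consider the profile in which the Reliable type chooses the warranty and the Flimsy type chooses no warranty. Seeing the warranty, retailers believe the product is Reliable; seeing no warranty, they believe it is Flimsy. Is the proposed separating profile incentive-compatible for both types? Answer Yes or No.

No

Under these beliefs, the warranty earns price 29 and no warranty earns price 20.
Reliable: the warranty nets 29 − 3 = 26; no warranty nets 20. Reliable prefers the warranty.
Flimsy: the warranty nets 29 − 7 = 22; no warranty nets 20. Flimsy would deviate to the warranty.
Flimsy has a profitable deviation, so the profile is not an equilibrium.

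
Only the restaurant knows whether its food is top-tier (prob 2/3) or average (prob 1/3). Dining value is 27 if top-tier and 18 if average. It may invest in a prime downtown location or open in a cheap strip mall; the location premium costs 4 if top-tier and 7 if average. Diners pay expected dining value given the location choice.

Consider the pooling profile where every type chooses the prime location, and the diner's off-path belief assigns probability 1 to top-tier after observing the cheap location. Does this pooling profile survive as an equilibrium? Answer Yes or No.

On path, the diner holds the prior and pays 2/3·27 + 1/3·18 = 24. Off path (the cheap location), believing top-tier, it pays 27.
top-tier: the prime location nets 24 − 4 = 20; the cheap location nets 27. top-tier would deviate.
average: the prime location nets 24 − 7 = 17; the cheap location nets 27. average would deviate.
A type deviates, so pooling fails.

No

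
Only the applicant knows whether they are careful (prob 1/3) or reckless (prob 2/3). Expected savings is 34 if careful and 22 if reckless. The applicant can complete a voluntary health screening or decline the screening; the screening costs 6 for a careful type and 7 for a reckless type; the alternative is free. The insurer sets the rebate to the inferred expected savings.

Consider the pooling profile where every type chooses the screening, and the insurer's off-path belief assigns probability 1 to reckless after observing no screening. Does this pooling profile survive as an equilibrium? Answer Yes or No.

On path, the insurer holds the prior and pays 1/3·34 + 2/3·22 = 26. Off path (no screening), believing reckless, it pays 22.
careful: the screening nets 26 − 6 = 20; no screening nets 22. careful would deviate.
reckless: the screening nets 26 − 7 = 19; no screening nets 22. reckless would deviate.
A type deviates, so pooling fails.

No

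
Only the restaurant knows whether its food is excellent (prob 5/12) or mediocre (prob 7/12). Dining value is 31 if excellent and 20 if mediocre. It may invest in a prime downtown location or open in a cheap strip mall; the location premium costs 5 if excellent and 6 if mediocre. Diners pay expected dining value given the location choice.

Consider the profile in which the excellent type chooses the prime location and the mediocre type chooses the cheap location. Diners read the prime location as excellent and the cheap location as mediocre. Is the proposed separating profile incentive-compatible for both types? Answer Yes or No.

No

Under these beliefs, the prime location earns price premium 31 and the cheap location earns price premium 20.
excellent: the prime location nets 31 − 5 = 26; the cheap location nets 20. excellent prefers the prime location.
mediocre: the prime location nets 31 − 6 = 25; the cheap location nets 20. mediocre would deviate to the prime location.
mediocre has a profitable deviation, so the profile is not an equilibrium.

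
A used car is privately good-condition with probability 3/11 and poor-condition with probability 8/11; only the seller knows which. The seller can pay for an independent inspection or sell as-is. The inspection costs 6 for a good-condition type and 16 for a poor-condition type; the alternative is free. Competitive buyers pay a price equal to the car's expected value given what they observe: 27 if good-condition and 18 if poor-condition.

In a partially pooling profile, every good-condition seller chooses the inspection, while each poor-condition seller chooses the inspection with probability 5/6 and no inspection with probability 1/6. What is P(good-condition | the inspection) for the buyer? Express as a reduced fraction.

P(the inspection) = (3/11)·1 + (8/11)·(5/6) = 29/33.
By Bayes' rule, P(good-condition | the inspection) = (3/11) / (29/33) = 9/29.

9/29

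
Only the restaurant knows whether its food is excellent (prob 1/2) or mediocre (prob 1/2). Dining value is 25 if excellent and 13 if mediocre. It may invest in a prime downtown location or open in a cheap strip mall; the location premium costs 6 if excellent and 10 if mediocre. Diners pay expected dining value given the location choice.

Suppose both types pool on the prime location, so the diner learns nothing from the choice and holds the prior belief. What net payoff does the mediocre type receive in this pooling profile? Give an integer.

9

Pooled price premium = 1/2·25 + 1/2·13 = 19.
mediocre pays cost 10 for the prime location, so net payoff = 19 − 10 = 9.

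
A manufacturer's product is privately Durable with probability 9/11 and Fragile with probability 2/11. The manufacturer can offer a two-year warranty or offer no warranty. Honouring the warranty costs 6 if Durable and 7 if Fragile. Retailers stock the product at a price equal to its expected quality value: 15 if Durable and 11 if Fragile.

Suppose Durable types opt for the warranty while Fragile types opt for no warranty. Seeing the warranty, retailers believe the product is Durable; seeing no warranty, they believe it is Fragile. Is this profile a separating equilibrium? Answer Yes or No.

No

Under these beliefs, the warranty earns price 15 and no warranty earns price 11.
Durable: the warranty nets 15 − 6 = 9; no warranty nets 11. Durable would deviate to no warranty.
Fragile: the warranty nets 15 − 7 = 8; no warranty nets 11. Fragile prefers no warranty.
Durable has a profitable deviation, so the profile is not an equilibrium.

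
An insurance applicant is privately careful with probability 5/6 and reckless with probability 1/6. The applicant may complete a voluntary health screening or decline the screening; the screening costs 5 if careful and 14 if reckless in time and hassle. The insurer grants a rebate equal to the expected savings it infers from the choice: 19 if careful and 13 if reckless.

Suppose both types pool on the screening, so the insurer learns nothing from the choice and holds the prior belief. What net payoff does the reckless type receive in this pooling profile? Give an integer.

4

Pooled rebate = 5/6·19 + 1/6·13 = 18.
reckless pays cost 14 for the screening, so net payoff = 18 − 14 = 4.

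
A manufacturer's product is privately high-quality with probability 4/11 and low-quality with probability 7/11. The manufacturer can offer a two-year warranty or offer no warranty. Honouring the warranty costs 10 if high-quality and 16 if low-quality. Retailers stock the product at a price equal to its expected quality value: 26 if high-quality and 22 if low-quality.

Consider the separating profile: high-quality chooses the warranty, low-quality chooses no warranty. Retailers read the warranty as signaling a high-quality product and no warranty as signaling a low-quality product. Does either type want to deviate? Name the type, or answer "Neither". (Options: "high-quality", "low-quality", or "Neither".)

The warranty pays 26; no warranty pays 22.
high-quality: assigned the warranty, nets 26 − 10 = 16; deviating to no warranty nets 22.
low-quality: assigned no warranty, nets 22; deviating to the warranty nets 26 − 16 = 10.
The high-quality type gains 6 by deviating.

high-quality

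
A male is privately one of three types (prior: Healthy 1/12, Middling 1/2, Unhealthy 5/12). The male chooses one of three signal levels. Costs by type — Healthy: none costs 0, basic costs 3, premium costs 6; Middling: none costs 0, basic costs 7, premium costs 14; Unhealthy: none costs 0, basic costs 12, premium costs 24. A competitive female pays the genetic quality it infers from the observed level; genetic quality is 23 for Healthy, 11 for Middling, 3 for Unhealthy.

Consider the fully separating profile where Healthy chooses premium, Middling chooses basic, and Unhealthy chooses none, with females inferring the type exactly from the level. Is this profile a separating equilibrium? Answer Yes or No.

No

Separating mating payoffs: premium → 23, basic → 11, none → 3.
Healthy (assigned premium): none: 3 − 0 = 3; basic: 11 − 3 = 8; premium: 23 − 6 = 17. Healthy stays.
Middling (assigned basic): none: 3 − 0 = 3; basic: 11 − 7 = 4; premium: 23 − 14 = 9. Middling prefers premium.
Unhealthy (assigned none): none: 3 − 0 = 3; basic: 11 − 12 = -1; premium: 23 − 24 = -1. Unhealthy stays.
At least one type deviates; the separating profile fails.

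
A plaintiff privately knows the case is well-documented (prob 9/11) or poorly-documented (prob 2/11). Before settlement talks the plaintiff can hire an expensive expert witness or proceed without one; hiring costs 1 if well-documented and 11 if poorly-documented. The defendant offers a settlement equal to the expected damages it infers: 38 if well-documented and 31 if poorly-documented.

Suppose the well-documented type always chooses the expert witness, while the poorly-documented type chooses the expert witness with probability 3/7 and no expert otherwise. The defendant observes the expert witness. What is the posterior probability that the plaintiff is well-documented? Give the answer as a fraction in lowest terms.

21/23

P(the expert witness) = (9/11)·1 + (2/11)·(3/7) = 69/77.
By Bayes' rule, P(well-documented | the expert witness) = (9/11) / (69/77) = 21/23.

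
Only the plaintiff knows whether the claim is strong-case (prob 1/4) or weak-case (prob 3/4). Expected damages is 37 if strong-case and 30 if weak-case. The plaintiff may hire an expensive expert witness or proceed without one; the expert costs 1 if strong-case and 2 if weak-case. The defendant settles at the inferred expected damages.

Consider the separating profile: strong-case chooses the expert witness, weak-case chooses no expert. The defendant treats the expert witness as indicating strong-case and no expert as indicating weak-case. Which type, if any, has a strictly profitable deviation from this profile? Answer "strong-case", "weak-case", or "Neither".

weak-case

The expert witness pays 37; no expert pays 30.
strong-case: assigned the expert witness, nets 37 − 1 = 36; deviating to no expert nets 30.
weak-case: assigned no expert, nets 30; deviating to the expert witness nets 37 − 2 = 35.
The weak-case type gains 5 by deviating.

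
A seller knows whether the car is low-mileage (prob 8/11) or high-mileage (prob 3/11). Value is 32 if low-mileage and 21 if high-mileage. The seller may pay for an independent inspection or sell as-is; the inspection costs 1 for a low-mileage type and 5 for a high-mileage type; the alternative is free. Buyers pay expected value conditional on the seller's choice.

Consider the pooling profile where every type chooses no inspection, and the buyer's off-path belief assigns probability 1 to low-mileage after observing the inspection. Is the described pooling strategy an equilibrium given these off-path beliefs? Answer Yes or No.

On path, the buyer holds the prior and pays 8/11·32 + 3/11·21 = 29. Off path (the inspection), believing low-mileage, it pays 32.
low-mileage: no inspection nets 29; the inspection nets 32 − 1 = 31. low-mileage would deviate.
high-mileage: no inspection nets 29; the inspection nets 32 − 5 = 27. high-mileage stays.
A type deviates, so pooling fails.

No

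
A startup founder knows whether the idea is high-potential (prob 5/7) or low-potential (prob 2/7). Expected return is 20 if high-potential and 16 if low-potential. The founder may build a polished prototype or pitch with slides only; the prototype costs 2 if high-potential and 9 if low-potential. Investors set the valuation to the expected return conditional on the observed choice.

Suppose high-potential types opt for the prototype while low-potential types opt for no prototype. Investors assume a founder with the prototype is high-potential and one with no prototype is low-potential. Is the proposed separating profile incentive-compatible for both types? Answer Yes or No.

Yes

Under these beliefs, the prototype earns valuation 20 and no prototype earns valuation 16.
high-potential: the prototype nets 20 − 2 = 18; no prototype nets 16. high-potential prefers the prototype.
low-potential: the prototype nets 20 − 9 = 11; no prototype nets 16. low-potential prefers no prototype.
Neither type deviates, so the separating profile is an equilibrium.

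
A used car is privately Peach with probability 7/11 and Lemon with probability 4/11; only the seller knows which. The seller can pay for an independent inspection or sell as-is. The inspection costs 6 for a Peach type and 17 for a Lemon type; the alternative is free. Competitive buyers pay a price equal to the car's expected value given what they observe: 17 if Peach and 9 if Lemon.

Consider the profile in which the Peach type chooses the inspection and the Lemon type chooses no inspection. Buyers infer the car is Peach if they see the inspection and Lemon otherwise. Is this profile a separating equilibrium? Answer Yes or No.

Under these beliefs, the inspection earns price 17 and no inspection earns price 9.
Peach: the inspection nets 17 − 6 = 11; no inspection nets 9. Peach prefers the inspection.
Lemon: the inspection nets 17 − 17 = 0; no inspection nets 9. Lemon prefers no inspection.
Neither type deviates, so the separating profile is an equilibrium.

Yes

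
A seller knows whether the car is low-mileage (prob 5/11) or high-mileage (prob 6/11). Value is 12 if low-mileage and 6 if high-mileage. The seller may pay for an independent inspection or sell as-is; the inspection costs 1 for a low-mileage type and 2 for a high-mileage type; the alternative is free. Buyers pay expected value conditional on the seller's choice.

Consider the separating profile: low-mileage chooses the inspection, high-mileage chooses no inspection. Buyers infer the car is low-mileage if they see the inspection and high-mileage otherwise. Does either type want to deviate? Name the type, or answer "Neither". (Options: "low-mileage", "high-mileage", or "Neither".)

high-mileage

The inspection pays 12; no inspection pays 6.
low-mileage: assigned the inspection, nets 12 − 1 = 11; deviating to no inspection nets 6.
high-mileage: assigned no inspection, nets 6; deviating to the inspection nets 12 − 2 = 10.
The high-mileage type gains 4 by deviating.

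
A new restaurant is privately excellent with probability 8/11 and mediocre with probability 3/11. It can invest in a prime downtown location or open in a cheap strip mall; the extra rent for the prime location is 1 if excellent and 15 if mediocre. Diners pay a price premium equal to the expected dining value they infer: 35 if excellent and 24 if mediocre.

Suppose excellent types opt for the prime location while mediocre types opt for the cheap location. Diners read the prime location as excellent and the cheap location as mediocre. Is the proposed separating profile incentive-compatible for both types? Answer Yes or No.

Yes

Under these beliefs, the prime location earns price premium 35 and the cheap location earns price premium 24.
excellent: the prime location nets 35 − 1 = 34; the cheap location nets 24. excellent prefers the prime location.
mediocre: the prime location nets 35 − 15 = 20; the cheap location nets 24. mediocre prefers the cheap location.
Neither type deviates, so the separating profile is an equilibrium.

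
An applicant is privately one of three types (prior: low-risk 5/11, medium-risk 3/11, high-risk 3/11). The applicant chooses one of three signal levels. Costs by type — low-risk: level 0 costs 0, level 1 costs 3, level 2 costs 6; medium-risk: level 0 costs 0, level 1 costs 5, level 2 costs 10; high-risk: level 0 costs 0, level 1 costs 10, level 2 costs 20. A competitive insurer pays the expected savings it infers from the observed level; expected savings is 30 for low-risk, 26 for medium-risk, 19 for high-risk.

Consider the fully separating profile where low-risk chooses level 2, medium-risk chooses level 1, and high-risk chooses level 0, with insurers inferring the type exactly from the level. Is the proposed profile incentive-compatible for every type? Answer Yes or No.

Yes

Separating rebates: level 2 → 30, level 1 → 26, level 0 → 19.
low-risk (assigned level 2): level 0: 19 − 0 = 19; level 1: 26 − 3 = 23; level 2: 30 − 6 = 24. low-risk stays.
medium-risk (assigned level 1): level 0: 19 − 0 = 19; level 1: 26 − 5 = 21; level 2: 30 − 10 = 20. medium-risk stays.
high-risk (assigned level 0): level 0: 19 − 0 = 19; level 1: 26 − 10 = 16; level 2: 30 − 20 = 10. high-risk stays.
Every type prefers its assigned level; separation holds.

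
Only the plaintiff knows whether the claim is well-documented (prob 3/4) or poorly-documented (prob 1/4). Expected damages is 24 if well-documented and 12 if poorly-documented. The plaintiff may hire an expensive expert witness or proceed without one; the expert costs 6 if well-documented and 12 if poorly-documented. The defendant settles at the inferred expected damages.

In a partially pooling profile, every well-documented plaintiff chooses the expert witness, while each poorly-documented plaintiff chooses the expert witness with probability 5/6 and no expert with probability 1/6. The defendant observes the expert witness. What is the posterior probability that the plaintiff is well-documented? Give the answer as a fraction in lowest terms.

18/23

P(the expert witness) = (3/4)·1 + (1/4)·(5/6) = 23/24.
By Bayes' rule, P(well-documented | the expert witness) = (3/4) / (23/24) = 18/23.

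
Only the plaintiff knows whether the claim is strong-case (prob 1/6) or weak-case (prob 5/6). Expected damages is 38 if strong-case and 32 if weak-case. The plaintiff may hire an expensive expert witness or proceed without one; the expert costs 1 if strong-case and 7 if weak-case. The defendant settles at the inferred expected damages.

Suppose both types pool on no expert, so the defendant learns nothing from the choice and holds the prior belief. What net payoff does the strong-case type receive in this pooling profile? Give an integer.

33

Pooled settlement = 1/6·38 + 5/6·32 = 33.
strong-case pays no cost for no expert, so net payoff = 33.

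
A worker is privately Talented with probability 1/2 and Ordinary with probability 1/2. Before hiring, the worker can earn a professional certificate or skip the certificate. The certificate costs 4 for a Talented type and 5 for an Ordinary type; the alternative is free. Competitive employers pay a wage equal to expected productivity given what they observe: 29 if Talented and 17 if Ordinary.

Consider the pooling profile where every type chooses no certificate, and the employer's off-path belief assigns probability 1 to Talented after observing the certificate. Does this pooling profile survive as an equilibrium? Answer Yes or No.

On path, the employer holds the prior and pays 1/2·29 + 1/2·17 = 23. Off path (the certificate), believing Talented, it pays 29.
Talented: no certificate nets 23; the certificate nets 29 − 4 = 25. Talented would deviate.
Ordinary: no certificate nets 23; the certificate nets 29 − 5 = 24. Ordinary would deviate.
A type deviates, so pooling fails.

No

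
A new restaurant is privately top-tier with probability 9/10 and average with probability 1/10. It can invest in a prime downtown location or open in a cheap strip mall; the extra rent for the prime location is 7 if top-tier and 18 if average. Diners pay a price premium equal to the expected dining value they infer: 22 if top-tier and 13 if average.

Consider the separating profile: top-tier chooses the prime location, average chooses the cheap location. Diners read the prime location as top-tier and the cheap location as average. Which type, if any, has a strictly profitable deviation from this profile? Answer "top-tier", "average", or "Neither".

The prime location pays 22; the cheap location pays 13.
top-tier: assigned the prime location, nets 22 − 7 = 15; deviating to the cheap location nets 13.
average: assigned the cheap location, nets 13; deviating to the prime location nets 22 − 18 = 4.
Both types strictly prefer their assigned action; no profitable deviation.

Neither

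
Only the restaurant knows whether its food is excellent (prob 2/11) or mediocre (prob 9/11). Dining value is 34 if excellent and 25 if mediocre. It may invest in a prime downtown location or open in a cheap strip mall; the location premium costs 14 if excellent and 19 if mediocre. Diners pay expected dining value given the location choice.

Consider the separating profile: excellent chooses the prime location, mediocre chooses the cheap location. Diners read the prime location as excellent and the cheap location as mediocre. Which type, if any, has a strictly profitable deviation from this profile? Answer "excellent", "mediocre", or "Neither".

The prime location pays 34; the cheap location pays 25.
excellent: assigned the prime location, nets 34 − 14 = 20; deviating to the cheap location nets 25.
mediocre: assigned the cheap location, nets 25; deviating to the prime location nets 34 − 19 = 15.
The excellent type gains 5 by deviating.

excellent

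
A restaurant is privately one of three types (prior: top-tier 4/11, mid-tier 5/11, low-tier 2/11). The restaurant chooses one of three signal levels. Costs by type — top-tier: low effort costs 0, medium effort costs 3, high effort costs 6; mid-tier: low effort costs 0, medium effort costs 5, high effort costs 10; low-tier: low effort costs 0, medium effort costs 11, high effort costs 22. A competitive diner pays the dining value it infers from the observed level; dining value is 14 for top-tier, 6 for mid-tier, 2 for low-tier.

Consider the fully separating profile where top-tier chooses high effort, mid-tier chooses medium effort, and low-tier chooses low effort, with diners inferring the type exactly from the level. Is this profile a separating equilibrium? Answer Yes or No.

Separating price premiums: high effort → 14, medium effort → 6, low effort → 2.
top-tier (assigned high effort): low effort: 2 − 0 = 2; medium effort: 6 − 3 = 3; high effort: 14 − 6 = 8. top-tier stays.
mid-tier (assigned medium effort): low effort: 2 − 0 = 2; medium effort: 6 − 5 = 1; high effort: 14 − 10 = 4. mid-tier prefers high effort.
low-tier (assigned low effort): low effort: 2 − 0 = 2; medium effort: 6 − 11 = -5; high effort: 14 − 22 = -8. low-tier stays.
At least one type deviates; the separating profile fails.

No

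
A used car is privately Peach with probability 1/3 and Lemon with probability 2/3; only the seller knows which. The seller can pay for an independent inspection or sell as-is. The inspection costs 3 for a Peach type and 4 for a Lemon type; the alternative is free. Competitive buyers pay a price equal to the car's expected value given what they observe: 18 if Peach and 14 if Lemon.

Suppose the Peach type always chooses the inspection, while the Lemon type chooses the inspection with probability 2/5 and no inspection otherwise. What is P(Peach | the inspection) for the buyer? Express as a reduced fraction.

5/9

P(the inspection) = (1/3)·1 + (2/3)·(2/5) = 3/5.
By Bayes' rule, P(Peach | the inspection) = (1/3) / (3/5) = 5/9.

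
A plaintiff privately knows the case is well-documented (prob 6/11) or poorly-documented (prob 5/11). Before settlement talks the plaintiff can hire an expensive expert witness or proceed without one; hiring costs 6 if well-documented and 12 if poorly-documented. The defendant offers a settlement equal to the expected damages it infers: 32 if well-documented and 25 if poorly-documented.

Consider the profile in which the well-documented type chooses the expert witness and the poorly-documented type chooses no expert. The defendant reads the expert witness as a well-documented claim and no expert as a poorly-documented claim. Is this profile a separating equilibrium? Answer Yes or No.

Under these beliefs, the expert witness earns settlement 32 and no expert earns settlement 25.
well-documented: the expert witness nets 32 − 6 = 26; no expert nets 25. well-documented prefers the expert witness.
poorly-documented: the expert witness nets 32 − 12 = 20; no expert nets 25. poorly-documented prefers no expert.
Neither type deviates, so the separating profile is an equilibrium.

Yes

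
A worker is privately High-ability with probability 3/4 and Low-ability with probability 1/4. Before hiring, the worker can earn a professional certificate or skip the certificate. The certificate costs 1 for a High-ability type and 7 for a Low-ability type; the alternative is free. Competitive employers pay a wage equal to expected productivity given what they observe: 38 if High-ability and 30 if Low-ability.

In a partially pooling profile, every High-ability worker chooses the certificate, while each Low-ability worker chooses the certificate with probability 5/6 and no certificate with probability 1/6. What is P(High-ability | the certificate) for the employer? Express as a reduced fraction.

P(the certificate) = (3/4)·1 + (1/4)·(5/6) = 23/24.
By Bayes' rule, P(High-ability | the certificate) = (3/4) / (23/24) = 18/23.

18/23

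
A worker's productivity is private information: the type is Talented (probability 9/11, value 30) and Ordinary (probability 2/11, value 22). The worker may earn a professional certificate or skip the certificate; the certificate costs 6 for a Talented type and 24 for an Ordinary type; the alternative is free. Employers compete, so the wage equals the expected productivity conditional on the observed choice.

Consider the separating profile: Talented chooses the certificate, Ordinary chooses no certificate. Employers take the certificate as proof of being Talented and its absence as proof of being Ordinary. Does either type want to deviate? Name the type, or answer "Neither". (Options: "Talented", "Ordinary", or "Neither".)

The certificate pays 30; no certificate pays 22.
Talented: assigned the certificate, nets 30 − 6 = 24; deviating to no certificate nets 22.
Ordinary: assigned no certificate, nets 22; deviating to the certificate nets 30 − 24 = 6.
Both types strictly prefer their assigned action; no profitable deviation.

Neither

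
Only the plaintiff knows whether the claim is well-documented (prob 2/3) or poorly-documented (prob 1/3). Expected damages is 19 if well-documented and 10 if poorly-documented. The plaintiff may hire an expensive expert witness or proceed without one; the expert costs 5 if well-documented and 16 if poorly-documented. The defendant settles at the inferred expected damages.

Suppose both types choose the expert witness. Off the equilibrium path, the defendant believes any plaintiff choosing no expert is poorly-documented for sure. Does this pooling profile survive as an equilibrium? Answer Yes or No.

On path, the defendant holds the prior and pays 2/3·19 + 1/3·10 = 16. Off path (no expert), believing poorly-documented, it pays 10.
well-documented: the expert witness nets 16 − 5 = 11; no expert nets 10. well-documented stays.
poorly-documented: the expert witness nets 16 − 16 = 0; no expert nets 10. poorly-documented would deviate.
A type deviates, so pooling fails.

No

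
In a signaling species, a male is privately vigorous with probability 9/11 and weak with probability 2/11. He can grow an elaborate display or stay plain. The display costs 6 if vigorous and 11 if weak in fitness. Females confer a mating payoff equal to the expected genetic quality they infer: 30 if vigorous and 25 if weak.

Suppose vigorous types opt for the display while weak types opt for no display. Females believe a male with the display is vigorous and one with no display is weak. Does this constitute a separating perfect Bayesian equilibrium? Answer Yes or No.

Under these beliefs, the display earns mating payoff 30 and no display earns mating payoff 25.
vigorous: the display nets 30 − 6 = 24; no display nets 25. vigorous would deviate to no display.
weak: the display nets 30 − 11 = 19; no display nets 25. weak prefers no display.
vigorous has a profitable deviation, so the profile is not an equilibrium.

No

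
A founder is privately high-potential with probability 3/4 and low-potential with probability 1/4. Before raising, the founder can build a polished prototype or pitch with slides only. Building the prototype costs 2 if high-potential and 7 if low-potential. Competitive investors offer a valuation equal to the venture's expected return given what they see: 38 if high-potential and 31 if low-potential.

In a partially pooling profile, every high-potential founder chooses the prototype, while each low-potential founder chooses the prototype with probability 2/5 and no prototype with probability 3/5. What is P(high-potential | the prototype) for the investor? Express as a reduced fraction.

P(the prototype) = (3/4)·1 + (1/4)·(2/5) = 17/20.
By Bayes' rule, P(high-potential | the prototype) = (3/4) / (17/20) = 15/17.

15/17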